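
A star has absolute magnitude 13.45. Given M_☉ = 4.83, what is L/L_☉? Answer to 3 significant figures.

L/L_☉ ≈ 3.56×10^-4

M − M_☉ = 13.45 − 4.83 = 8.620
L/L_☉ = 10^(−0.4 (M − M_☉)) = 10^-3.448 = 3.565×10^-4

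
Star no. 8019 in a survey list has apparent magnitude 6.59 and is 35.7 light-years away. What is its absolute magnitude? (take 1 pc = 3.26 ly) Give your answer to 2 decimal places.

M ≈ 6.39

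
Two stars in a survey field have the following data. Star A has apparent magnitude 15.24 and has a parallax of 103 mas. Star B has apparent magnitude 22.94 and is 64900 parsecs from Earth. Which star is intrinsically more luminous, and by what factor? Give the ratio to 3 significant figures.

Star A: p = 103 mas = 0.103″ → d = 1/p = 9.709 pc
Star A: M = m − 5 log₁₀ d + 5 = 15.24 − 5·0.9872 + 5 = 15.304
Star B: M = m − 5 log₁₀ d + 5 = 22.94 − 5·4.8122 + 5 = 3.879
ΔM = M_A − M_B = 15.304 − (3.879) = 11.425; smaller M is more luminous → Star B.
L ratio = 10^(0.4 |ΔM|) = 10^4.570 = 37170

Star B is more luminous, by a factor of 37200.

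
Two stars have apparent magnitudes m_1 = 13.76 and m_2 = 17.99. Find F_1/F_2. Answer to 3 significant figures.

Δm = 13.76 − (17.99) = -4.23
Flux ratio = 10^(−0.4 Δm) = 10^(−0.4 × -4.23) = 10^1.692 = 49.20

F_1/F_2 ≈ 49.2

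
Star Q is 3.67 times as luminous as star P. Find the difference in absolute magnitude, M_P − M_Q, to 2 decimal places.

M_P − M_Q ≈ 1.41

Pogson: ΔM = −2.5 log₁₀(ratio) = −2.5 log₁₀(3.67) = −2.5 × 0.5647 = -1.412
Star Q is brighter so has the smaller magnitude: M_P − M_Q is positive.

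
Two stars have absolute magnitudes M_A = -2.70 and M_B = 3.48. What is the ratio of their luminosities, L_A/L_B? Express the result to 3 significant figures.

ΔM = M_A − M_B = -6.18
L_A/L_B = 10^(−0.4 ΔM) = 10^2.472 = 296.5

L_A/L_B ≈ 296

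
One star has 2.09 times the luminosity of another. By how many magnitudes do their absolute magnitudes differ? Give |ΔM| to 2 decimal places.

|ΔM| ≈ 0.80

Pogson: ΔM = −2.5 log₁₀(ratio) = −2.5 log₁₀(2.09) = −2.5 × 0.3201 = -0.800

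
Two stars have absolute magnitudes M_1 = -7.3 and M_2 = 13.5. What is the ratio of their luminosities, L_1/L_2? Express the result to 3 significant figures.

ΔM = M_1 − M_2 = -20.8
L_1/L_2 = 10^(−0.4 ΔM) = 10^8.320 = 2.089×10^8

L_1/L_2 ≈ 2.09×10^8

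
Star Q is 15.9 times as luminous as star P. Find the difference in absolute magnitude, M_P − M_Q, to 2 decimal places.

M_P − M_Q ≈ 3.00

Pogson: ΔM = −2.5 log₁₀(ratio) = −2.5 log₁₀(15.9) = −2.5 × 1.2014 = -3.003
Star Q is brighter so has the smaller magnitude: M_P − M_Q is positive.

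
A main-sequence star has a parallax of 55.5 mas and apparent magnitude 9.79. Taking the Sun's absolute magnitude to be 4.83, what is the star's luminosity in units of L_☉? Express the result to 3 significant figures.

L/L_☉ ≈ 0.0337

d = 1/p = 1000/55.5 mas = 18.02 pc
M = m − 5 log₁₀ d + 5 = 9.79 − 5·1.2557 + 5 = 8.511
M − M_☉ = 8.511 − 4.83 = 3.681
L/L_☉ = 10^(−0.4 × 3.681) = 0.03368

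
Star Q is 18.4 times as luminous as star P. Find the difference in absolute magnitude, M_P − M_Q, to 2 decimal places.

Pogson: ΔM = −2.5 log₁₀(ratio) = −2.5 log₁₀(18.4) = −2.5 × 1.2648 = -3.162
Star Q is brighter so has the smaller magnitude: M_P − M_Q is positive.

M_P − M_Q ≈ 3.16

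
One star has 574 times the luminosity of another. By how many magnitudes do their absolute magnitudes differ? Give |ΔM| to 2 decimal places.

Pogson: ΔM = −2.5 log₁₀(ratio) = −2.5 log₁₀(574) = −2.5 × 2.7589 = -6.897

|ΔM| ≈ 6.90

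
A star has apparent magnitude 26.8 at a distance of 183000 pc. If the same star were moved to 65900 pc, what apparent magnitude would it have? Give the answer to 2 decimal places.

m ≈ 24.58

Flux ∝ 1/d², so Δm = 5 log₁₀(d₂/d₁) = 5 log₁₀(65900/183000) = -2.218
m₂ = m₁ + Δm = 26.8 + (-2.218) = 24.582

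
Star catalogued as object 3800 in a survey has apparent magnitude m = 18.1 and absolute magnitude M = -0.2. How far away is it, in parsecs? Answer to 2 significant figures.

d ≈ 46000 pc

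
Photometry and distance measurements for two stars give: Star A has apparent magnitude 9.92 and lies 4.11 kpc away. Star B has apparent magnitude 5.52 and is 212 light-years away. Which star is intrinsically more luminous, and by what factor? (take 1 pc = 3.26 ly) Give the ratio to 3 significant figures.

Star A: d = 4.11 kpc = 4110 pc
Star A: M = m − 5 log₁₀ d + 5 = 9.92 − 5·3.6138 + 5 = -3.149
Star B: d = 212 ly / 3.26 = 65.03 pc
Star B: M = m − 5 log₁₀ d + 5 = 5.52 − 5·1.8131 + 5 = 1.454
ΔM = M_A − M_B = -3.149 − (1.454) = -4.604; smaller M is more luminous → Star A.
L ratio = 10^(0.4 |ΔM|) = 10^1.841 = 69.41

Star A is more luminous, by a factor of 69.4.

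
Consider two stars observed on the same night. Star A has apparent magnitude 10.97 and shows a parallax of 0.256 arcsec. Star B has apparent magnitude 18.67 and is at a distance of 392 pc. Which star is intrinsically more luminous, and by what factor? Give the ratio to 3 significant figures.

Star A: d = 1/p = 1/0.256″ = 3.906 pc
Star A: M = m − 5 log₁₀ d + 5 = 10.97 − 5·0.5918 + 5 = 13.011
Star B: M = m − 5 log₁₀ d + 5 = 18.67 − 5·2.5933 + 5 = 10.704
ΔM = M_A − M_B = 13.011 − (10.704) = 2.308; smaller M is more luminous → Star B.
L ratio = 10^(0.4 |ΔM|) = 10^0.923 = 8.376

Star B is more luminous, by a factor of 8.38.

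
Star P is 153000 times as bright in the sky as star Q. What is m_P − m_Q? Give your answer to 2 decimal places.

m_P − m_Q ≈ -12.96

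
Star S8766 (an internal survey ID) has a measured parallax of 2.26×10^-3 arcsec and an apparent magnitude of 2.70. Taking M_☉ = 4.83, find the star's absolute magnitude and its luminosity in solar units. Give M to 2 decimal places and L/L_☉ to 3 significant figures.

M ≈ -5.53; L/L_☉ ≈ 13900

d = 1/p = 1/2.26×10^-3″ = 442.5 pc
M = m − 5 log₁₀ d + 5 = 2.70 − 5·2.6459 + 5 = -5.529
M − M_☉ = -5.529 − 4.83 = -10.359
L/L_☉ = 10^(−0.4 × -10.359) = 13920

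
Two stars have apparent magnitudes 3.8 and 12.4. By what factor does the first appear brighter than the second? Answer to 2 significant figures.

2800

Δm = 3.8 − (12.4) = -8.6
Flux ratio = 10^(−0.4 Δm) = 10^(−0.4 × -8.6) = 10^3.440 = 2754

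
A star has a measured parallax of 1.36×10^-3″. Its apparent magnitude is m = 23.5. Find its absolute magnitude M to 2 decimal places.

d = 1/p = 1/1.36×10^-3″ = 735.3 pc
5 log₁₀(d/10 pc) = 5 log₁₀(735.3) − 5 = 9.332
M = m − 5 log₁₀(d/10) = 23.5 − 9.332 = 14.168

M ≈ 14.17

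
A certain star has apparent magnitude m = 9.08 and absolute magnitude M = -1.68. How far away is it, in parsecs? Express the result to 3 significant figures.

d ≈ 1420 pc

μ = m − M = 10.760
m − M = 5 log₁₀ d − 5
log₁₀ d = (m − M)/5 + 1 = 3.1520
d = 10^3.1520 = 1419 pc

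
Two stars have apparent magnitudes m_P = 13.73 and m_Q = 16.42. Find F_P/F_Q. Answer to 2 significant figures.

Δm = 13.73 − (16.42) = -2.69
Flux ratio = 10^(−0.4 Δm) = 10^(−0.4 × -2.69) = 10^1.076 = 11.91

F_P/F_Q ≈ 12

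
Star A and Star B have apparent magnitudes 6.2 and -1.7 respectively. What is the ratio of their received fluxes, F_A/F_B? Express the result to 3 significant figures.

F_A/F_B ≈ 6.92×10^-4

Magnitude difference = 7.9
Flux ratio = 10^(−0.4 Δm) = 10^(−0.4 × 7.9) = 10^-3.160 = 6.918×10^-4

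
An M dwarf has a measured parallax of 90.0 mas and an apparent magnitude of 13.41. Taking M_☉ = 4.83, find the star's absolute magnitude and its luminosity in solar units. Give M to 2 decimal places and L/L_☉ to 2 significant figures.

M ≈ 13.18; L/L_☉ ≈ 4.6×10^-4

d = 1/p = 1000/90.0 mas = 11.11 pc
M = m − 5 log₁₀ d + 5 = 13.41 − 5·1.0458 + 5 = 13.181
M − M_☉ = 13.181 − 4.83 = 8.351
L/L_☉ = 10^(−0.4 × 8.351) = 4.566×10^-4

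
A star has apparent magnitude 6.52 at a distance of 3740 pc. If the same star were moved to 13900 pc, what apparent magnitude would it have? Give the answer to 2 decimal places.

m ≈ 9.37

Flux ∝ 1/d², so Δm = 5 log₁₀(d₂/d₁) = 5 log₁₀(13900/3740) = 2.851
m₂ = m₁ + Δm = 6.52 + (2.851) = 9.371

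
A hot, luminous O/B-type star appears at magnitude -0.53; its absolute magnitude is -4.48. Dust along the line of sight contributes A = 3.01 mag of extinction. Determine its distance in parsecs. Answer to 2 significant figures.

d ≈ 15 pc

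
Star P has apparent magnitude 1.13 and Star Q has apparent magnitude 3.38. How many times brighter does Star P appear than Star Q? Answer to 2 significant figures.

7.9

Magnitude difference = -2.25
Flux ratio = 10^(−0.4 Δm) = 10^(−0.4 × -2.25) = 10^0.900 = 7.943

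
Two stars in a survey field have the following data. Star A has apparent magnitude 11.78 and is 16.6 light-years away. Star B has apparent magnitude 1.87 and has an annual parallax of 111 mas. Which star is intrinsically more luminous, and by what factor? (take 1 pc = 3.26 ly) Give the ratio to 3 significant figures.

Star A: d = 16.6 ly / 3.26 = 5.092 pc
Star A: M = m − 5 log₁₀ d + 5 = 11.78 − 5·0.7069 + 5 = 13.246
Star B: p = 111 mas = 0.111″ → d = 1/p = 9.009 pc
Star B: M = m − 5 log₁₀ d + 5 = 1.87 − 5·0.9547 + 5 = 2.097
ΔM = M_A − M_B = 13.246 − (2.097) = 11.149; smaller M is more luminous → Star B.
L ratio = 10^(0.4 |ΔM|) = 10^4.460 = 28810

Star B is more luminous, by a factor of 28800.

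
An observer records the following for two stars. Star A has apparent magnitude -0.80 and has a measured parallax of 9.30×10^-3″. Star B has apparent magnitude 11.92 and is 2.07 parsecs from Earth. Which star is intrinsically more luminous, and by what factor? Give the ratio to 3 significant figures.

Star A is more luminous, by a factor of 3.30×10^8.

Star A: d = 1/p = 1/9.30×10^-3″ = 107.5 pc
Star A: M = m − 5 log₁₀ d + 5 = -0.80 − 5·2.0315 + 5 = -5.958
Star B: M = m − 5 log₁₀ d + 5 = 11.92 − 5·0.3160 + 5 = 15.340
ΔM = M_A − M_B = -5.958 − (15.340) = -21.298; smaller M is more luminous → Star A.
L ratio = 10^(0.4 |ΔM|) = 10^8.519 = 3.304×10^8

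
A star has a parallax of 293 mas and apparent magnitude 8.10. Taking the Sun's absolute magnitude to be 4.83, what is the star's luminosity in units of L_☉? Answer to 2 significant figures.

L/L_☉ ≈ 5.7×10^-3

d = 1/p = 1000/293 mas = 3.413 pc
M = m − 5 log₁₀ d + 5 = 8.10 − 5·0.5331 + 5 = 10.434
M − M_☉ = 10.434 − 4.83 = 5.604
L/L_☉ = 10^(−0.4 × 5.604) = 5.731×10^-3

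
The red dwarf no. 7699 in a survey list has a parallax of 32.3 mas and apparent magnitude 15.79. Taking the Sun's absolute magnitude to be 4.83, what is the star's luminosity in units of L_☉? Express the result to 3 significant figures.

L/L_☉ ≈ 3.96×10^-4

d = 1/p = 1000/32.3 mas = 30.96 pc
M = m − 5 log₁₀ d + 5 = 15.79 − 5·1.4908 + 5 = 13.336
M − M_☉ = 13.336 − 4.83 = 8.506
L/L_☉ = 10^(−0.4 × 8.506) = 3.959×10^-4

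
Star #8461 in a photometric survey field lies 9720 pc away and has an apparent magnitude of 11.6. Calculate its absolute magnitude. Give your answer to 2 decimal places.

M ≈ -3.34

5 log₁₀(d/10 pc) = 5 log₁₀(9720) − 5 = 14.938
M = m − 5 log₁₀(d/10) = 11.6 − 14.938 = -3.338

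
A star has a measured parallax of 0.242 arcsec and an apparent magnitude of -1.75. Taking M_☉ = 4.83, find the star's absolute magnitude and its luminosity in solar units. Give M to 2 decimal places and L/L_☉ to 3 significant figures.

M ≈ 0.17; L/L_☉ ≈ 73.2

d = 1/p = 1/0.242″ = 4.132 pc
M = m − 5 log₁₀ d + 5 = -1.75 − 5·0.6162 + 5 = 0.169
M − M_☉ = 0.169 − 4.83 = -4.661
L/L_☉ = 10^(−0.4 × -4.661) = 73.18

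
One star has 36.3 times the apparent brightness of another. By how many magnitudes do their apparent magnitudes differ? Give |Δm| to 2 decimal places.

Pogson: Δm = −2.5 log₁₀(ratio) = −2.5 log₁₀(36.3) = −2.5 × 1.5599 = -3.900

|Δm| ≈ 3.90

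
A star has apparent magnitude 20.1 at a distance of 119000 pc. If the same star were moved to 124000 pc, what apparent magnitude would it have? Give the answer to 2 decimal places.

m ≈ 20.19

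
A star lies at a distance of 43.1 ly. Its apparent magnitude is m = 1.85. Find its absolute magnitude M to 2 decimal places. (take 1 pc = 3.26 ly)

d = 43.1 ly / 3.26 = 13.22 pc
5 log₁₀(d/10 pc) = 5 log₁₀(13.22) − 5 = 0.606
M = m − 5 log₁₀(d/10) = 1.85 − 0.606 = 1.244

M ≈ 1.24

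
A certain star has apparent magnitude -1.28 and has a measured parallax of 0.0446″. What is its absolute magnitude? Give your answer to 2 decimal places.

d = 1/p = 1/0.0446″ = 22.42 pc
5 log₁₀(d/10 pc) = 5 log₁₀(22.42) − 5 = 1.753
M = m − 5 log₁₀(d/10) = -1.28 − 1.753 = -3.033

M ≈ -3.03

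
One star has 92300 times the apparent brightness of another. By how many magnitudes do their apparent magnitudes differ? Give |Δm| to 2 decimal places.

Pogson: Δm = −2.5 log₁₀(ratio) = −2.5 log₁₀(92300) = −2.5 × 4.9652 = -12.413

|Δm| ≈ 12.41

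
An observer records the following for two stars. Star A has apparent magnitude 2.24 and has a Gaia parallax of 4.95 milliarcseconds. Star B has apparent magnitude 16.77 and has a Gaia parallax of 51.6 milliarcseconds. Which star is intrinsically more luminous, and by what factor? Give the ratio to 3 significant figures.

Star A: p = 4.95 mas = 4.95×10^-3″ → d = 1/p = 202.0 pc
Star A: M = m − 5 log₁₀ d + 5 = 2.24 − 5·2.3054 + 5 = -4.287
Star B: p = 51.6 mas = 0.0516″ → d = 1/p = 19.38 pc
Star B: M = m − 5 log₁₀ d + 5 = 16.77 − 5·1.2874 + 5 = 15.333
ΔM = M_A − M_B = -4.287 − (15.333) = -19.620; smaller M is more luminous → Star A.
L ratio = 10^(0.4 |ΔM|) = 10^7.848 = 7.048×10^7

Star A is more luminous, by a factor of 7.05×10^7.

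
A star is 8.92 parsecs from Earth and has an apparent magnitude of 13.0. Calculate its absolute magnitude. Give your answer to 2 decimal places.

M ≈ 13.25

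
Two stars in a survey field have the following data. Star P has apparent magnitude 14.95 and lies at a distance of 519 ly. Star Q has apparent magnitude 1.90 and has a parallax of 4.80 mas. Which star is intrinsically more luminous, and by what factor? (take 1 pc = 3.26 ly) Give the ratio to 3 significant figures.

Star Q is more luminous, by a factor of 284000.

Star P: d = 519 ly / 3.26 = 159.2 pc
Star P: M = m − 5 log₁₀ d + 5 = 14.95 − 5·2.2019 + 5 = 8.940
Star Q: p = 4.80 mas = 4.80×10^-3″ → d = 1/p = 208.3 pc
Star Q: M = m − 5 log₁₀ d + 5 = 1.90 − 5·2.3188 + 5 = -4.694
ΔM = M_P − M_Q = 8.940 − (-4.694) = 13.634; smaller M is more luminous → Star Q.
L ratio = 10^(0.4 |ΔM|) = 10^5.454 = 284200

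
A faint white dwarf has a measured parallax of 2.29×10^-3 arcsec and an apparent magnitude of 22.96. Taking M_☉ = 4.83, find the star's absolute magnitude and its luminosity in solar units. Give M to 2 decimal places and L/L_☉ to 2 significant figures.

M ≈ 14.76; L/L_☉ ≈ 1.1×10^-4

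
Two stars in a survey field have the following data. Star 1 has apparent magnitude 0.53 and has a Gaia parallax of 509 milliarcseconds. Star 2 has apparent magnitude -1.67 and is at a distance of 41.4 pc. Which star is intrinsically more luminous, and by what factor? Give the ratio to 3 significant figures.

Star 1: p = 509 mas = 0.509″ → d = 1/p = 1.965 pc
Star 1: M = m − 5 log₁₀ d + 5 = 0.53 − 5·0.2933 + 5 = 4.064
Star 2: M = m − 5 log₁₀ d + 5 = -1.67 − 5·1.6170 + 5 = -4.755
ΔM = M_1 − M_2 = 4.064 − (-4.755) = 8.819; smaller M is more luminous → Star 2.
L ratio = 10^(0.4 |ΔM|) = 10^3.527 = 3368

Star 2 is more luminous, by a factor of 3370.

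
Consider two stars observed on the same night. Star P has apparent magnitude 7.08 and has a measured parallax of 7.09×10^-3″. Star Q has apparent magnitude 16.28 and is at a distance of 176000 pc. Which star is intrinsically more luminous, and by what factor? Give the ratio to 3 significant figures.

Star P: d = 1/p = 1/7.09×10^-3″ = 141.0 pc
Star P: M = m − 5 log₁₀ d + 5 = 7.08 − 5·2.1494 + 5 = 1.333
Star Q: M = m − 5 log₁₀ d + 5 = 16.28 − 5·5.2455 + 5 = -4.948
ΔM = M_P − M_Q = 1.333 − (-4.948) = 6.281; smaller M is more luminous → Star Q.
L ratio = 10^(0.4 |ΔM|) = 10^2.512 = 325.3

Star Q is more luminous, by a factor of 325.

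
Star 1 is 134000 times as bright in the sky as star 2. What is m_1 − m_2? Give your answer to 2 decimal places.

m_1 − m_2 ≈ -12.82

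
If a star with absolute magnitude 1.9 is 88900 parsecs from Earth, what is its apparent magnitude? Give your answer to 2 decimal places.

m ≈ 21.64

m = M + 5 log₁₀ d − 5 = 1.9 + 5·4.9489 − 5 = 21.645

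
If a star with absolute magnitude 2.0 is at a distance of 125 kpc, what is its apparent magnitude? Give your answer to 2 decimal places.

m ≈ 22.48

d = 125 kpc = 125000 pc
m = M + 5 log₁₀ d − 5 = 2.0 + 5·5.0969 − 5 = 22.485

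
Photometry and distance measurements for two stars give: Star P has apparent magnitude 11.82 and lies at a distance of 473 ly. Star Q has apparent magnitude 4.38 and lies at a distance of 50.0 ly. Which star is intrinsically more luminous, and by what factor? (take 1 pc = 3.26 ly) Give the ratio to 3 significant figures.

Star P: d = 473 ly / 3.26 = 145.1 pc
Star P: M = m − 5 log₁₀ d + 5 = 11.82 − 5·2.1616 + 5 = 6.012
Star Q: d = 50.0 ly / 3.26 = 15.34 pc
Star Q: M = m − 5 log₁₀ d + 5 = 4.38 − 5·1.1858 + 5 = 3.451
ΔM = M_P − M_Q = 6.012 − (3.451) = 2.561; smaller M is more luminous → Star Q.
L ratio = 10^(0.4 |ΔM|) = 10^1.024 = 10.57

Star Q is more luminous, by a factor of 10.6.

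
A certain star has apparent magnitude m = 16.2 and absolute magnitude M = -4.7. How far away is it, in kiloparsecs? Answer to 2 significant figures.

d ≈ 150 kpc

μ = m − M = 20.900
m − M = 5 log₁₀ d − 5
log₁₀ d = (m − M)/5 + 1 = 5.1800
d = 10^5.1800 = 151400 pc
= 151.4 kpc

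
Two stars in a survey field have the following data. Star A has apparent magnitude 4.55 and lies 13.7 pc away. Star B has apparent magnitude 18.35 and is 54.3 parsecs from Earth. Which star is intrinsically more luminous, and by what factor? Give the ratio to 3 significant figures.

Star A: M = m − 5 log₁₀ d + 5 = 4.55 − 5·1.1367 + 5 = 3.866
Star B: M = m − 5 log₁₀ d + 5 = 18.35 − 5·1.7348 + 5 = 14.676
ΔM = M_A − M_B = 3.866 − (14.676) = -10.810; smaller M is more luminous → Star A.
L ratio = 10^(0.4 |ΔM|) = 10^4.324 = 21080

Star A is more luminous, by a factor of 21100.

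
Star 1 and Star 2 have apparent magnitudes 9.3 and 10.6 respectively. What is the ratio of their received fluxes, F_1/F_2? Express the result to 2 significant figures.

F_1/F_2 ≈ 3.3

Magnitude difference = -1.3
Flux ratio = 10^(−0.4 Δm) = 10^(−0.4 × -1.3) = 10^0.520 = 3.311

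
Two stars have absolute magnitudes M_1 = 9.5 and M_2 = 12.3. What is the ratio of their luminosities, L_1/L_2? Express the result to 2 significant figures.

L_1/L_2 ≈ 13

ΔM = M_1 − M_2 = -2.8
L_1/L_2 = 10^(−0.4 ΔM) = 10^1.120 = 13.18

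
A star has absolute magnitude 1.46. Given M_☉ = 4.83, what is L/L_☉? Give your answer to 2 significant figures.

M − M_☉ = 1.46 − 4.83 = -3.370
L/L_☉ = 10^(−0.4 (M − M_☉)) = 10^1.348 = 22.28

L/L_☉ ≈ 22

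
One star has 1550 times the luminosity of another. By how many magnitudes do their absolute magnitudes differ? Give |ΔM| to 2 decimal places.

|ΔM| ≈ 7.98

Pogson: ΔM = −2.5 log₁₀(ratio) = −2.5 log₁₀(1550) = −2.5 × 3.1903 = -7.976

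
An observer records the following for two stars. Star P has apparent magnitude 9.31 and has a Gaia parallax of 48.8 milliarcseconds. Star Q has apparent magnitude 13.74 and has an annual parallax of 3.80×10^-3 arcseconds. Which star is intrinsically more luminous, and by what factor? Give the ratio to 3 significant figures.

Star P: p = 48.8 mas = 0.0488″ → d = 1/p = 20.49 pc
Star P: M = m − 5 log₁₀ d + 5 = 9.31 − 5·1.3116 + 5 = 7.752
Star Q: d = 1/p = 1/3.80×10^-3″ = 263.2 pc
Star Q: M = m − 5 log₁₀ d + 5 = 13.74 − 5·2.4202 + 5 = 6.639
ΔM = M_P − M_Q = 7.752 − (6.639) = 1.113; smaller M is more luminous → Star Q.
L ratio = 10^(0.4 |ΔM|) = 10^0.445 = 2.788

Star Q is more luminous, by a factor of 2.79.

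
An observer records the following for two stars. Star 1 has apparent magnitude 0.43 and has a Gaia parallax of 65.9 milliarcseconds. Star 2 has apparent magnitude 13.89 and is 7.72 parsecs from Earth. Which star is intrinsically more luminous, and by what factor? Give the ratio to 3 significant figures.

Star 1: p = 65.9 mas = 0.0659″ → d = 1/p = 15.17 pc
Star 1: M = m − 5 log₁₀ d + 5 = 0.43 − 5·1.1811 + 5 = -0.476
Star 2: M = m − 5 log₁₀ d + 5 = 13.89 − 5·0.8876 + 5 = 14.452
ΔM = M_1 − M_2 = -0.476 − (14.452) = -14.927; smaller M is more luminous → Star 1.
L ratio = 10^(0.4 |ΔM|) = 10^5.971 = 935400

Star 1 is more luminous, by a factor of 935000.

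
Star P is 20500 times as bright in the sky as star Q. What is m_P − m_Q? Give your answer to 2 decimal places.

m_P − m_Q ≈ -10.78

Pogson: Δm = −2.5 log₁₀(ratio) = −2.5 log₁₀(20500) = −2.5 × 4.3118 = -10.779
Star P is brighter, so it has the smaller magnitude: the difference is negative.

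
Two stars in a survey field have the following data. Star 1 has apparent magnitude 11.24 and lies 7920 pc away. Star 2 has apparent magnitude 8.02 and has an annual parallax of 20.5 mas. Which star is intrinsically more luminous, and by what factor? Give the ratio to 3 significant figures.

Star 1: M = m − 5 log₁₀ d + 5 = 11.24 − 5·3.8987 + 5 = -3.254
Star 2: p = 20.5 mas = 0.0205″ → d = 1/p = 48.78 pc
Star 2: M = m − 5 log₁₀ d + 5 = 8.02 − 5·1.6882 + 5 = 4.579
ΔM = M_1 − M_2 = -3.254 − (4.579) = -7.832; smaller M is more luminous → Star 1.
L ratio = 10^(0.4 |ΔM|) = 10^3.133 = 1358

Star 1 is more luminous, by a factor of 1360.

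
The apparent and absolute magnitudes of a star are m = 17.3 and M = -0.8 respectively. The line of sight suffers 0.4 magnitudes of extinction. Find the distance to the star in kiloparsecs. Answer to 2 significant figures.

d ≈ 35 kpc

m − M = 5 log₁₀(d/10 pc) + A  ⇒  17.3 − (-0.8) − 0.4 = 5 log₁₀(d/10)
17.700 = 5 log₁₀(d/10)
log₁₀ d = (m − M − A)/5 + 1 = 4.5400
d = 10^4.5400 = 34670 pc
= 34.67 kpc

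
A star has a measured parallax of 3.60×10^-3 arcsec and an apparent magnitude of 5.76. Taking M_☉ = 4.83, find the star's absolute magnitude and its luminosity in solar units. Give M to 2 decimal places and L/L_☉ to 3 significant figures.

M ≈ -1.46; L/L_☉ ≈ 328

d = 1/p = 1/3.60×10^-3″ = 277.8 pc
M = m − 5 log₁₀ d + 5 = 5.76 − 5·2.4437 + 5 = -1.458
M − M_☉ = -1.458 − 4.83 = -6.288
L/L_☉ = 10^(−0.4 × -6.288) = 327.6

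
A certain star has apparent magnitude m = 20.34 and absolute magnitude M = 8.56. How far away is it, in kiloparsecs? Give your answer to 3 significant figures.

d ≈ 2.27 kpc

Distance modulus: m − M = 20.34 − (8.56) = 11.780
m − M = 5 log₁₀ d − 5
log₁₀ d = (m − M)/5 + 1 = 3.3560
d = 10^3.3560 = 2270 pc
= 2.270 kpc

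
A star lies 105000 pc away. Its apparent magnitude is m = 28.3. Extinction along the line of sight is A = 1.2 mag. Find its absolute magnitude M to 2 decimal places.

M ≈ 6.99

5 log₁₀(d/10 pc) = 5 log₁₀(105000) − 5 = 20.106
M = m − 5 log₁₀(d/10) − A = 28.3 − 20.106 − 1.2 = 6.994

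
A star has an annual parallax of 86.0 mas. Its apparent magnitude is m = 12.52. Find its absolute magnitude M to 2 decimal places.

M ≈ 12.19

p = 86.0 mas = 0.0860″ → d = 1/p = 11.63 pc
5 log₁₀(d/10 pc) = 5 log₁₀(11.63) − 5 = 0.328
M = m − 5 log₁₀(d/10) = 12.52 − 0.328 = 12.192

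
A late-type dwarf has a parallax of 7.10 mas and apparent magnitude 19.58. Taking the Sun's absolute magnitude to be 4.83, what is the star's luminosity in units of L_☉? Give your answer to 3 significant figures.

L/L_☉ ≈ 2.50×10^-4

d = 1/p = 1000/7.10 mas = 140.8 pc
M = m − 5 log₁₀ d + 5 = 19.58 − 5·2.1487 + 5 = 13.836
M − M_☉ = 13.836 − 4.83 = 9.006
L/L_☉ = 10^(−0.4 × 9.006) = 2.497×10^-4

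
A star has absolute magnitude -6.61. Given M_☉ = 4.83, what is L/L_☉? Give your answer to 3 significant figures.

L/L_☉ ≈ 37700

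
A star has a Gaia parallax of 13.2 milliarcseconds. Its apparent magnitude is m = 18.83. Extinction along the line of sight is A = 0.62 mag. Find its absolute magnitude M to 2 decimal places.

M ≈ 13.81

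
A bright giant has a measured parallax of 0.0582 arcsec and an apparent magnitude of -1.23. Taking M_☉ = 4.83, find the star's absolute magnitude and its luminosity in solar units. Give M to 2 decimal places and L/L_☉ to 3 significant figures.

d = 1/p = 1/0.0582″ = 17.18 pc
M = m − 5 log₁₀ d + 5 = -1.23 − 5·1.2351 + 5 = -2.405
M − M_☉ = -2.405 − 4.83 = -7.235
L/L_☉ = 10^(−0.4 × -7.235) = 783.7

M ≈ -2.41; L/L_☉ ≈ 784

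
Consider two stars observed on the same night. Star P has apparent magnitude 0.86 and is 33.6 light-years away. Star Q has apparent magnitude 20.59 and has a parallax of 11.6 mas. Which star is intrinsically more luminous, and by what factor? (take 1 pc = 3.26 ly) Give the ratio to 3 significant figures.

Star P: d = 33.6 ly / 3.26 = 10.31 pc
Star P: M = m − 5 log₁₀ d + 5 = 0.86 − 5·1.0131 + 5 = 0.794
Star Q: p = 11.6 mas = 0.0116″ → d = 1/p = 86.21 pc
Star Q: M = m − 5 log₁₀ d + 5 = 20.59 − 5·1.9355 + 5 = 15.912
ΔM = M_P − M_Q = 0.794 − (15.912) = -15.118; smaller M is more luminous → Star P.
L ratio = 10^(0.4 |ΔM|) = 10^6.047 = 1.115×10^6

Star P is more luminous, by a factor of 1.11×10^6.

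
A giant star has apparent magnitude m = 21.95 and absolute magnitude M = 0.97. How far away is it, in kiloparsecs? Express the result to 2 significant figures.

d ≈ 160 kpc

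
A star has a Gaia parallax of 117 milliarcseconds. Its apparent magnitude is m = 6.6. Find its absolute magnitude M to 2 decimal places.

p = 117 mas = 0.117″ → d = 1/p = 8.547 pc
5 log₁₀(d/10 pc) = 5 log₁₀(8.547) − 5 = -0.341
M = m − 5 log₁₀(d/10) = 6.6 + 0.341 = 6.941

M ≈ 6.94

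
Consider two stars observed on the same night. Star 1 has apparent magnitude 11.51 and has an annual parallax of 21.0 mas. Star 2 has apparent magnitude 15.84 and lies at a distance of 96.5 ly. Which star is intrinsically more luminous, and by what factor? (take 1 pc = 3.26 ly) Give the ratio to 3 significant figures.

Star 1 is more luminous, by a factor of 140.

Star 1: p = 21.0 mas = 0.0210″ → d = 1/p = 47.62 pc
Star 1: M = m − 5 log₁₀ d + 5 = 11.51 − 5·1.6778 + 5 = 8.121
Star 2: d = 96.5 ly / 3.26 = 29.60 pc
Star 2: M = m − 5 log₁₀ d + 5 = 15.84 − 5·1.4713 + 5 = 13.483
ΔM = M_1 − M_2 = 8.121 − (13.483) = -5.362; smaller M is more luminous → Star 1.
L ratio = 10^(0.4 |ΔM|) = 10^2.145 = 139.6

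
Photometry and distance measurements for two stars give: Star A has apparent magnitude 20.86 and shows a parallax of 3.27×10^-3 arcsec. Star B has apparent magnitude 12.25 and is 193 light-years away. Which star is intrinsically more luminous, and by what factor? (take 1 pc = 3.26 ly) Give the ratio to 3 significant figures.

Star A: d = 1/p = 1/3.27×10^-3″ = 305.8 pc
Star A: M = m − 5 log₁₀ d + 5 = 20.86 − 5·2.4855 + 5 = 13.433
Star B: d = 193 ly / 3.26 = 59.20 pc
Star B: M = m − 5 log₁₀ d + 5 = 12.25 − 5·1.7723 + 5 = 8.388
ΔM = M_A − M_B = 13.433 − (8.388) = 5.044; smaller M is more luminous → Star B.
L ratio = 10^(0.4 |ΔM|) = 10^2.018 = 104.2

Star B is more luminous, by a factor of 104.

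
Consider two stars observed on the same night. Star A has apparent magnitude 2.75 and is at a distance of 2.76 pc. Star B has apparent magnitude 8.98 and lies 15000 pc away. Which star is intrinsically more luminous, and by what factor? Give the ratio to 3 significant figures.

Star A: M = m − 5 log₁₀ d + 5 = 2.75 − 5·0.4409 + 5 = 5.545
Star B: M = m − 5 log₁₀ d + 5 = 8.98 − 5·4.1761 + 5 = -6.900
ΔM = M_A − M_B = 5.545 − (-6.900) = 12.446; smaller M is more luminous → Star B.
L ratio = 10^(0.4 |ΔM|) = 10^4.978 = 95140

Star B is more luminous, by a factor of 95100.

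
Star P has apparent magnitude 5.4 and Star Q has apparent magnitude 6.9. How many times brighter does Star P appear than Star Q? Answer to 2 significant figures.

Magnitude difference = -1.5
Flux ratio = 10^(−0.4 Δm) = 10^(−0.4 × -1.5) = 10^0.600 = 3.981

4.0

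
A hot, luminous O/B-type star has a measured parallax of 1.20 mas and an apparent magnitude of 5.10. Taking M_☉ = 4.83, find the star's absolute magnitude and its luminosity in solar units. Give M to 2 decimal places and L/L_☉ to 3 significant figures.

M ≈ -4.50; L/L_☉ ≈ 5420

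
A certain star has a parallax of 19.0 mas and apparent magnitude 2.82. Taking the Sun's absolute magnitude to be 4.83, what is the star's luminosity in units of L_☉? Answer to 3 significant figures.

L/L_☉ ≈ 176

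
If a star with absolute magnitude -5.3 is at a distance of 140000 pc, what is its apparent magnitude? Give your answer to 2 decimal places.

m ≈ 15.43

m = M + 5 log₁₀ d − 5 = -5.3 + 5·5.1461 − 5 = 15.431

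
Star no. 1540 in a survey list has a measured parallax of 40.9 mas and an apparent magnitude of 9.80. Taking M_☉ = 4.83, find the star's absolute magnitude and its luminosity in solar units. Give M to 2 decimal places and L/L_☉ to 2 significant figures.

d = 1/p = 1000/40.9 mas = 24.45 pc
M = m − 5 log₁₀ d + 5 = 9.80 − 5·1.3883 + 5 = 7.859
M − M_☉ = 7.859 − 4.83 = 3.029
L/L_☉ = 10^(−0.4 × 3.029) = 0.06145

M ≈ 7.86; L/L_☉ ≈ 0.061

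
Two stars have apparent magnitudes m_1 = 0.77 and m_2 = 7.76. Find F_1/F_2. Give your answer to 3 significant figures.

Δm = 0.77 − (7.76) = -6.99
Flux ratio = 10^(−0.4 Δm) = 10^(−0.4 × -6.99) = 10^2.796 = 625.2

F_1/F_2 ≈ 625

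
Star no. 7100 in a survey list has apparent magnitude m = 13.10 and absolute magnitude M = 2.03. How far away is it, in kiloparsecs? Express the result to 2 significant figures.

μ = m − M = 11.070
m − M = 5 log₁₀ d − 5
log₁₀ d = (m − M)/5 + 1 = 3.2140
d = 10^3.2140 = 1637 pc
= 1.637 kpc

d ≈ 1.6 kpc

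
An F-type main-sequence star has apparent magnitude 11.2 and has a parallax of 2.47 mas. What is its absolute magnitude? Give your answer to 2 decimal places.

M ≈ 3.16

p = 2.47 mas = 2.47×10^-3″ → d = 1/p = 404.9 pc
5 log₁₀(d/10 pc) = 5 log₁₀(404.9) − 5 = 8.037
M = m − 5 log₁₀(d/10) = 11.2 − 8.037 = 3.163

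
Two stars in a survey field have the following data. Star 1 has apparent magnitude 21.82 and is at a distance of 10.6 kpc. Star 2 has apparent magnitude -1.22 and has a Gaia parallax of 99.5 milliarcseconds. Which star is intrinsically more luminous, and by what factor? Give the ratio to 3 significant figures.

Star 2 is more luminous, by a factor of 1480.

Star 1: d = 10.6 kpc = 10600 pc
Star 1: M = m − 5 log₁₀ d + 5 = 21.82 − 5·4.0253 + 5 = 6.693
Star 2: p = 99.5 mas = 0.0995″ → d = 1/p = 10.05 pc
Star 2: M = m − 5 log₁₀ d + 5 = -1.22 − 5·1.0022 + 5 = -1.231
ΔM = M_1 − M_2 = 6.693 − (-1.231) = 7.924; smaller M is more luminous → Star 2.
L ratio = 10^(0.4 |ΔM|) = 10^3.170 = 1478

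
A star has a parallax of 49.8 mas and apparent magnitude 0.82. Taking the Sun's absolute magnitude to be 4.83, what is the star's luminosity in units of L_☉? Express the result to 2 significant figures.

d = 1/p = 1000/49.8 mas = 20.08 pc
M = m − 5 log₁₀ d + 5 = 0.82 − 5·1.3028 + 5 = -0.694
M − M_☉ = -0.694 − 4.83 = -5.524
L/L_☉ = 10^(−0.4 × -5.524) = 162.0

L/L_☉ ≈ 160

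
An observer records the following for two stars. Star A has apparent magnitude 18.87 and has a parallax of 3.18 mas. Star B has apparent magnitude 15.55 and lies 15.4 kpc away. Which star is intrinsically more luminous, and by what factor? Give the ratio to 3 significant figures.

Star B is more luminous, by a factor of 51000.

Star A: p = 3.18 mas = 3.18×10^-3″ → d = 1/p = 314.5 pc
Star A: M = m − 5 log₁₀ d + 5 = 18.87 − 5·2.4976 + 5 = 11.382
Star B: d = 15.4 kpc = 15400 pc
Star B: M = m − 5 log₁₀ d + 5 = 15.55 − 5·4.1875 + 5 = -0.388
ΔM = M_A − M_B = 11.382 − (-0.388) = 11.770; smaller M is more luminous → Star B.
L ratio = 10^(0.4 |ΔM|) = 10^4.708 = 51040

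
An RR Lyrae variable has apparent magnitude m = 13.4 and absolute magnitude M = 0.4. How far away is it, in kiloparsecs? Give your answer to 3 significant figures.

d ≈ 3.98 kpc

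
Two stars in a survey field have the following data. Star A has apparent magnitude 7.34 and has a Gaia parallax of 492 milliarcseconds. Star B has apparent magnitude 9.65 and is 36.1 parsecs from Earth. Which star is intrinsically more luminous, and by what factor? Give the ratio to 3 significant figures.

Star B is more luminous, by a factor of 37.6.

Star A: p = 492 mas = 0.492″ → d = 1/p = 2.033 pc
Star A: M = m − 5 log₁₀ d + 5 = 7.34 − 5·0.3080 + 5 = 10.800
Star B: M = m − 5 log₁₀ d + 5 = 9.65 − 5·1.5575 + 5 = 6.862
ΔM = M_A − M_B = 10.800 − (6.862) = 3.937; smaller M is more luminous → Star B.
L ratio = 10^(0.4 |ΔM|) = 10^1.575 = 37.58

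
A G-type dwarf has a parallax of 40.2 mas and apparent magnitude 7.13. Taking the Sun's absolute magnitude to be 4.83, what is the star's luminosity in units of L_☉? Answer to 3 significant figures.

L/L_☉ ≈ 0.744

d = 1/p = 1000/40.2 mas = 24.88 pc
M = m − 5 log₁₀ d + 5 = 7.13 − 5·1.3958 + 5 = 5.151
M − M_☉ = 5.151 − 4.83 = 0.321
L/L_☉ = 10^(−0.4 × 0.321) = 0.7440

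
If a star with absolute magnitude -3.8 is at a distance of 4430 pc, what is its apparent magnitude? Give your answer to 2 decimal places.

m = M + 5 log₁₀ d − 5 = -3.8 + 5·3.6464 − 5 = 9.432

m ≈ 9.43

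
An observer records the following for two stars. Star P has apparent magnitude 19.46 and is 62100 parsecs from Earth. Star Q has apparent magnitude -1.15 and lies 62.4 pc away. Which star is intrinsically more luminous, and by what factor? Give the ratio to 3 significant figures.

Star P: M = m − 5 log₁₀ d + 5 = 19.46 − 5·4.7931 + 5 = 0.495
Star Q: M = m − 5 log₁₀ d + 5 = -1.15 − 5·1.7952 + 5 = -5.126
ΔM = M_P − M_Q = 0.495 − (-5.126) = 5.620; smaller M is more luminous → Star Q.
L ratio = 10^(0.4 |ΔM|) = 10^2.248 = 177.1

Star Q is more luminous, by a factor of 177.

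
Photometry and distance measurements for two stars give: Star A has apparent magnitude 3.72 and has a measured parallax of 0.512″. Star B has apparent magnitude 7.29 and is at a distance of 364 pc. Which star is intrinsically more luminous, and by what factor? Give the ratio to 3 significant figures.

Star A: d = 1/p = 1/0.512″ = 1.953 pc
Star A: M = m − 5 log₁₀ d + 5 = 3.72 − 5·0.2907 + 5 = 7.266
Star B: M = m − 5 log₁₀ d + 5 = 7.29 − 5·2.5611 + 5 = -0.516
ΔM = M_A − M_B = 7.266 − (-0.516) = 7.782; smaller M is more luminous → Star B.
L ratio = 10^(0.4 |ΔM|) = 10^3.113 = 1296

Star B is more luminous, by a factor of 1300.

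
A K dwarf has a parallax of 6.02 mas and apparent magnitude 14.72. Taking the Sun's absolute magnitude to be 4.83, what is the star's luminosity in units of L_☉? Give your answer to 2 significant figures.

L/L_☉ ≈ 0.031

d = 1/p = 1000/6.02 mas = 166.1 pc
M = m − 5 log₁₀ d + 5 = 14.72 − 5·2.2204 + 5 = 8.618
M − M_☉ = 8.618 − 4.83 = 3.788
L/L_☉ = 10^(−0.4 × 3.788) = 0.03054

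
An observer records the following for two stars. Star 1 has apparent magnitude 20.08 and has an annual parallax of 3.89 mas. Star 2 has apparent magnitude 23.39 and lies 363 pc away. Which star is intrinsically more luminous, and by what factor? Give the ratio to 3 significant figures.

Star 1: p = 3.89 mas = 3.89×10^-3″ → d = 1/p = 257.1 pc
Star 1: M = m − 5 log₁₀ d + 5 = 20.08 − 5·2.4101 + 5 = 13.030
Star 2: M = m − 5 log₁₀ d + 5 = 23.39 − 5·2.5599 + 5 = 15.590
ΔM = M_1 − M_2 = 13.030 − (15.590) = -2.561; smaller M is more luminous → Star 1.
L ratio = 10^(0.4 |ΔM|) = 10^1.024 = 10.58

Star 1 is more luminous, by a factor of 10.6.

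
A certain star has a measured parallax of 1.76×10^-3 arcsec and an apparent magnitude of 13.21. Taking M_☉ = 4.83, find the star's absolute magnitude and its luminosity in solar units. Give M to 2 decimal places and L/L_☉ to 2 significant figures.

M ≈ 4.44; L/L_☉ ≈ 1.4

d = 1/p = 1/1.76×10^-3″ = 568.2 pc
M = m − 5 log₁₀ d + 5 = 13.21 − 5·2.7545 + 5 = 4.438
M − M_☉ = 4.438 − 4.83 = -0.392
L/L_☉ = 10^(−0.4 × -0.392) = 1.435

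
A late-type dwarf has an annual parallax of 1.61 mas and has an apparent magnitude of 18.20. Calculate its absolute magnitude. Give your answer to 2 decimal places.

p = 1.61 mas = 1.61×10^-3″ → d = 1/p = 621.1 pc
5 log₁₀(d/10 pc) = 5 log₁₀(621.1) − 5 = 8.966
M = m − 5 log₁₀(d/10) = 18.20 − 8.966 = 9.234

M ≈ 9.23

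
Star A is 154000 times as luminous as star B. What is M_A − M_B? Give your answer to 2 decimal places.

M_A − M_B ≈ -12.97

Pogson: ΔM = −2.5 log₁₀(ratio) = −2.5 log₁₀(154000) = −2.5 × 5.1875 = -12.969
Star A is brighter, so it has the smaller magnitude: the difference is negative.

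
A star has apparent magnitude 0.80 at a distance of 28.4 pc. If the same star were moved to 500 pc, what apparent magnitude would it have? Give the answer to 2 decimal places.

Flux ∝ 1/d², so Δm = 5 log₁₀(d₂/d₁) = 5 log₁₀(500/28.4) = 6.228
m₂ = m₁ + Δm = 0.80 + (6.228) = 7.028

m ≈ 7.03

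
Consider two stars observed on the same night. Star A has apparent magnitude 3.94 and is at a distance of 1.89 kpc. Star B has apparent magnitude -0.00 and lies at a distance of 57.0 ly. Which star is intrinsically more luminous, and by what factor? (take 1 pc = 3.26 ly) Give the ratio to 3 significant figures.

Star A: d = 1.89 kpc = 1890 pc
Star A: M = m − 5 log₁₀ d + 5 = 3.94 − 5·3.2765 + 5 = -7.442
Star B: d = 57.0 ly / 3.26 = 17.48 pc
Star B: M = m − 5 log₁₀ d + 5 = -0.00 − 5·1.2427 + 5 = -1.213
ΔM = M_A − M_B = -7.442 − (-1.213) = -6.229; smaller M is more luminous → Star A.
L ratio = 10^(0.4 |ΔM|) = 10^2.492 = 310.2

Star A is more luminous, by a factor of 310.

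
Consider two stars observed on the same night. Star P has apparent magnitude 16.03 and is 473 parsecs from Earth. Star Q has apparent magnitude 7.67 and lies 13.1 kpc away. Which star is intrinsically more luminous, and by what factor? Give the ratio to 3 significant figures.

Star P: M = m − 5 log₁₀ d + 5 = 16.03 − 5·2.6749 + 5 = 7.656
Star Q: d = 13.1 kpc = 13100 pc
Star Q: M = m − 5 log₁₀ d + 5 = 7.67 − 5·4.1173 + 5 = -7.916
ΔM = M_P − M_Q = 7.656 − (-7.916) = 15.572; smaller M is more luminous → Star Q.
L ratio = 10^(0.4 |ΔM|) = 10^6.229 = 1.694×10^6

Star Q is more luminous, by a factor of 1.69×10^6.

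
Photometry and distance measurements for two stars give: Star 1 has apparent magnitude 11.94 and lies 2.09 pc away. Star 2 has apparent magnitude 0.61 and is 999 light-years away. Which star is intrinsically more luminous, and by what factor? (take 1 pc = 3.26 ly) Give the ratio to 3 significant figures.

Star 2 is more luminous, by a factor of 7.32×10^8.

Star 1: M = m − 5 log₁₀ d + 5 = 11.94 − 5·0.3201 + 5 = 15.339
Star 2: d = 999 ly / 3.26 = 306.4 pc
Star 2: M = m − 5 log₁₀ d + 5 = 0.61 − 5·2.4863 + 5 = -6.822
ΔM = M_1 − M_2 = 15.339 − (-6.822) = 22.161; smaller M is more luminous → Star 2.
L ratio = 10^(0.4 |ΔM|) = 10^8.864 = 7.318×10^8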